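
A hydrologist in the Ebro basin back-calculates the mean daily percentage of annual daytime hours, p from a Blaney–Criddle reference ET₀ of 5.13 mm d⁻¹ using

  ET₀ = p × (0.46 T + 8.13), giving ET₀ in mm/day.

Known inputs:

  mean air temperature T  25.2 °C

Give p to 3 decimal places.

0.260

p = ET₀ / (0.46 T + 8.13) = 5.13 / (0.46 × 25.2 + 8.13) = 5.13 / 19.722 = 0.2601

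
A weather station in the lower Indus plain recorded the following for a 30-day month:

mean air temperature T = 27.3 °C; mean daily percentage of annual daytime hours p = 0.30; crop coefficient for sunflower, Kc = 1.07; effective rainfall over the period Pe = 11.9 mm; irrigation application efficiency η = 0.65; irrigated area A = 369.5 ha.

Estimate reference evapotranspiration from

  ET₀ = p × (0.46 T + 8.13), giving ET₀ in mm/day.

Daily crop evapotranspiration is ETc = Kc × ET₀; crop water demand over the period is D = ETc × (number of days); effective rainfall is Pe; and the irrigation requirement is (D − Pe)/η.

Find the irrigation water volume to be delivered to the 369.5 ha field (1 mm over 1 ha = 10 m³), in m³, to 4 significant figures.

1065000 m³

ET₀ = 0.30 × (0.46 × 27.3 + 8.13) = 0.30 × 20.688 = 6.2064 mm/d
ETc = Kc × ET₀ = 1.07 × 6.2064 = 6.6408 mm/d
Crop demand D = ETc × 30 d = 6.6408 × 30 = 199.224 mm
D − Pe = 199.224 − 11.9 = 187.324 mm
Gross irrigation = 187.324 / 0.65 = 288.191 mm
Volume = 288.191 mm × 369.5 ha × 10 = 1064865.7 m³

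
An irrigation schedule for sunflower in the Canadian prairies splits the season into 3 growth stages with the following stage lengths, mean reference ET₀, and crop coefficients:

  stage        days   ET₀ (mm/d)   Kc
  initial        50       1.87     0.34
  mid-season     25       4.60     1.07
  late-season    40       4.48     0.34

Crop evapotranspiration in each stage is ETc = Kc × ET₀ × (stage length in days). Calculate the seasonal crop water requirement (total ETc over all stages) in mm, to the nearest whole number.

initial: 0.34 × 1.87 × 50 = 31.79 mm
mid-season: 1.07 × 4.60 × 25 = 123.05 mm
late-season: 0.34 × 4.48 × 40 = 60.93 mm
Seasonal total = 215.77 mm

216 mm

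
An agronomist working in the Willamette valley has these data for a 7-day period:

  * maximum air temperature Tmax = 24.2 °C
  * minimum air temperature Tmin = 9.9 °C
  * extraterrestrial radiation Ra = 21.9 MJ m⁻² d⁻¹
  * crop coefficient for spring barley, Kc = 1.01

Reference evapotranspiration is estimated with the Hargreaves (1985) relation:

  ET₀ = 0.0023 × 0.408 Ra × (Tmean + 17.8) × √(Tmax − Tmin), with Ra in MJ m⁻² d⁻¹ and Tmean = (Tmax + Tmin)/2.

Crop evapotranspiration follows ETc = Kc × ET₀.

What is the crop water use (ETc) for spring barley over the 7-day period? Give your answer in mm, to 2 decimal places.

19.15 mm

Tmean = (24.2 + 9.9)/2 = 17.05 °C
0.408 Ra = 0.408 × 21.9 = 8.9352 mm/d equivalent
ET₀ = 0.0023 × 8.9352 × (17.05 + 17.8) × √14.3 = 0.0023 × 8.9352 × 34.85 × 3.7815 = 2.7083 mm/d
ETc = Kc × ET₀ = 1.01 × 2.7083 = 2.7354 mm/d
Over 7 days: 2.7354 × 7 = 19.148 mm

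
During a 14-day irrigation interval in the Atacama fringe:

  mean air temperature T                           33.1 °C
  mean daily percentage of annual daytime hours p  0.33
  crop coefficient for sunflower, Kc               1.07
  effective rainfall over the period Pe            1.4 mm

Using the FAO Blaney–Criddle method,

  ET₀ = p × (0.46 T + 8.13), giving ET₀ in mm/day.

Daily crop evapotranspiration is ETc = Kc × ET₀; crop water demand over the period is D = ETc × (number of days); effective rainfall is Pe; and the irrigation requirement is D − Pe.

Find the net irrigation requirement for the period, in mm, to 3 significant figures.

ET₀ = 0.33 × (0.46 × 33.1 + 8.13) = 0.33 × 23.356 = 7.7075 mm/d
ETc = Kc × ET₀ = 1.07 × 7.7075 = 8.2470 mm/d
Crop demand D = ETc × 14 d = 8.2470 × 14 = 115.458 mm
D − Pe = 115.458 − 1.4 = 114.058 mm

114 mm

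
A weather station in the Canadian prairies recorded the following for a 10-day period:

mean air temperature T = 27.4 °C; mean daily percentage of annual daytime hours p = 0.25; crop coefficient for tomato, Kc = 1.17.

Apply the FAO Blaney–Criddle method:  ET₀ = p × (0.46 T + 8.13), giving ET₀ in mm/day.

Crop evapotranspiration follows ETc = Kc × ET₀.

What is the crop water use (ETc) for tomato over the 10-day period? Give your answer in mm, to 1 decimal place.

ET₀ = 0.25 × (0.46 × 27.4 + 8.13) = 0.25 × 20.734 = 5.1835 mm/d
ETc = Kc × ET₀ = 1.17 × 5.1835 = 6.0647 mm/d
Over 10 days: 6.0647 × 10 = 60.647 mm

60.6 mm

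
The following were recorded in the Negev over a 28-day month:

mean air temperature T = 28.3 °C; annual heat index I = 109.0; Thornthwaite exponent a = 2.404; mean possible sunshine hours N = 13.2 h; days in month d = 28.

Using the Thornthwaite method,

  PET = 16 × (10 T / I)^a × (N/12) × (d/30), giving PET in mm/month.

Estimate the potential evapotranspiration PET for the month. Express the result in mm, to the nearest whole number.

10T/I = 10 × 28.3 / 109.0 = 2.5963
(10T/I)^a = 2.5963^2.404 = 9.9108
Uncorrected PET = 16 × 9.9108 = 158.573 mm
Correction = (N/12)(d/30) = (13.2/12)(28/30) = 1.0267
PET = 158.573 × 1.0267 = 162.807 mm/month

163 mm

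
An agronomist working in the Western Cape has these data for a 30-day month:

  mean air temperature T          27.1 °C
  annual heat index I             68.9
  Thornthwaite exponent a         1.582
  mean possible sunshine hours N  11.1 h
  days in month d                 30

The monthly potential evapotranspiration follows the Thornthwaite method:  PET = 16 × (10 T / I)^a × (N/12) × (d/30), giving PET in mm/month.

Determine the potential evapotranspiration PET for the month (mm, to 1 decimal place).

129.2 mm

10T/I = 10 × 27.1 / 68.9 = 3.9332
(10T/I)^a = 3.9332^1.582 = 8.7275
Uncorrected PET = 16 × 8.7275 = 139.640 mm
Correction = (N/12)(d/30) = (11.1/12)(30/30) = 0.9250
PET = 139.640 × 0.9250 = 129.167 mm/month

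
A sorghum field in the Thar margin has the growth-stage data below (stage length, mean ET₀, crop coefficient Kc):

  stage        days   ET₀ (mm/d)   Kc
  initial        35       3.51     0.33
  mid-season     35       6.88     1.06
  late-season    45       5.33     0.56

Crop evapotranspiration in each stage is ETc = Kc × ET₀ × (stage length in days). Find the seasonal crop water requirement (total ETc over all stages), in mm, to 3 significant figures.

430 mm

initial: 0.33 × 3.51 × 35 = 40.54 mm
mid-season: 1.06 × 6.88 × 35 = 255.25 mm
late-season: 0.56 × 5.33 × 45 = 134.32 mm
Seasonal total = 430.11 mm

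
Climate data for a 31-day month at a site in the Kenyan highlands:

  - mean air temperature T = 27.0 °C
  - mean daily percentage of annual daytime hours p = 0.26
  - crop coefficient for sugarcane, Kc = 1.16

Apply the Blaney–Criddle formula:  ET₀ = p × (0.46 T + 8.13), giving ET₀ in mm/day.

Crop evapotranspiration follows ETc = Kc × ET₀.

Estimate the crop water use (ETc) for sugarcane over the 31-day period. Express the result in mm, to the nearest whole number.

192 mm

ET₀ = 0.26 × (0.46 × 27.0 + 8.13) = 0.26 × 20.550 = 5.3430 mm/d
ETc = Kc × ET₀ = 1.16 × 5.3430 = 6.1979 mm/d
Over 31 days: 6.1979 × 31 = 192.135 mm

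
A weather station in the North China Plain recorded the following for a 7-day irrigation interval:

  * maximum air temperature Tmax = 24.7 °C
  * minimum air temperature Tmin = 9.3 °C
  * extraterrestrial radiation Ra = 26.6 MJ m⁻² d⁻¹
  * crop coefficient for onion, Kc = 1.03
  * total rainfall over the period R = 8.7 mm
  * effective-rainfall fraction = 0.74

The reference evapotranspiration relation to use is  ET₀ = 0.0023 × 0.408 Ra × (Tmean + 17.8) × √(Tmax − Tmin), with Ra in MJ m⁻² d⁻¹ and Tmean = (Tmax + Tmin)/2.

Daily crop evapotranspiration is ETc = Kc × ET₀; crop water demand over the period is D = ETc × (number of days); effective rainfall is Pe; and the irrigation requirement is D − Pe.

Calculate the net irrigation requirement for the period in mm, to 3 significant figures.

Tmean = (24.7 + 9.3)/2 = 17.00 °C
0.408 Ra = 0.408 × 26.6 = 10.8528 mm/d equivalent
ET₀ = 0.0023 × 10.8528 × (17.00 + 17.8) × √15.4 = 0.0023 × 10.8528 × 34.80 × 3.9243 = 3.4089 mm/d
ETc = Kc × ET₀ = 1.03 × 3.4089 = 3.5112 mm/d
Crop demand D = ETc × 7 d = 3.5112 × 7 = 24.578 mm
Pe = 0.74 × 8.7 = 6.438 mm
D − Pe = 24.578 − 6.438 = 18.140 mm

18.1 mm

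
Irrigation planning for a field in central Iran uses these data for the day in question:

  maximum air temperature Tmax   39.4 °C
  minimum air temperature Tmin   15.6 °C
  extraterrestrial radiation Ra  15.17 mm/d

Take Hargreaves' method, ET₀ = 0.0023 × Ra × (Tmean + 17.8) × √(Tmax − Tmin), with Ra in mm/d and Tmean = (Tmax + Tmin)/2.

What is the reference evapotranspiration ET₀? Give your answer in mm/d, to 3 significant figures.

7.71 mm/d

Tmean = (39.4 + 15.6)/2 = 27.50 °C
ET₀ = 0.0023 × 15.17 × (27.50 + 17.8) × √23.8 = 0.0023 × 15.17 × 45.30 × 4.8785 = 7.7108 mm/d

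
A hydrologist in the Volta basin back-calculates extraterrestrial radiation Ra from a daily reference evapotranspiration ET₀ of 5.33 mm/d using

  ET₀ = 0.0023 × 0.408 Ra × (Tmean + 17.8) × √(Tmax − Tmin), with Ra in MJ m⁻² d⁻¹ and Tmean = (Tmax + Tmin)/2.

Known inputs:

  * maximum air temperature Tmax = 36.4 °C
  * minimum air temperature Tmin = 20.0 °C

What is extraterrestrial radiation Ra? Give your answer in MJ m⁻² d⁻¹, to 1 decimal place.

30.5 MJ m⁻² d⁻¹

Tmean = (36.4+20.0)/2 = 28.20 °C; ΔT = 16.4
Ra = ET₀ / [0.0023 × 0.408 × (Tmean+17.8) × √ΔT]
   = 5.33 / (0.0023 × 0.408 × 46.00 × 4.0497) = 30.490 MJ m⁻² d⁻¹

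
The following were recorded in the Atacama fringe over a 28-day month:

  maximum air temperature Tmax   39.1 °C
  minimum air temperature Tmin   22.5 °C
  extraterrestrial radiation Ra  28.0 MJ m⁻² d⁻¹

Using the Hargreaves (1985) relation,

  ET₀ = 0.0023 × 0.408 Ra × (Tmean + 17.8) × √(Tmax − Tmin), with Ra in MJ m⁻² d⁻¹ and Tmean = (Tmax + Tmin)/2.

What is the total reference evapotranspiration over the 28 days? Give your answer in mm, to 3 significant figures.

Tmean = (39.1 + 22.5)/2 = 30.80 °C
0.408 Ra = 0.408 × 28.0 = 11.4240 mm/d equivalent
ET₀ = 0.0023 × 11.4240 × (30.80 + 17.8) × √16.6 = 0.0023 × 11.4240 × 48.60 × 4.0743 = 5.2028 mm/d
Over 28 days: 5.2028 × 28 = 145.678 mm

146 mm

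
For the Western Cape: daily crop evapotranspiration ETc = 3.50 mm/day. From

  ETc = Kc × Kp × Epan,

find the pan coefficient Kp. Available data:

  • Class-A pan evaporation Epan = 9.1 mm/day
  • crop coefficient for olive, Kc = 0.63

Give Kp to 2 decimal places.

0.61

ETc = Kc × Kp × Epan  ⇒  Kp = ETc / (Kc × Epan)
Kp = 3.50 / (0.63 × 9.1) = 3.50 / 5.733 = 0.6105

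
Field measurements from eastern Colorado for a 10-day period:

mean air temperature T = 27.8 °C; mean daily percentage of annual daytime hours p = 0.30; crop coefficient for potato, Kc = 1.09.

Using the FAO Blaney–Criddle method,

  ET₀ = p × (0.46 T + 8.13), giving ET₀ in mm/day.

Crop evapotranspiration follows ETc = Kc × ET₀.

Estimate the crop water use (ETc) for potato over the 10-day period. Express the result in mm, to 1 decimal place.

ET₀ = 0.30 × (0.46 × 27.8 + 8.13) = 0.30 × 20.918 = 6.2754 mm/d
ETc = Kc × ET₀ = 1.09 × 6.2754 = 6.8402 mm/d
Over 10 days: 6.8402 × 10 = 68.402 mm

68.4 mm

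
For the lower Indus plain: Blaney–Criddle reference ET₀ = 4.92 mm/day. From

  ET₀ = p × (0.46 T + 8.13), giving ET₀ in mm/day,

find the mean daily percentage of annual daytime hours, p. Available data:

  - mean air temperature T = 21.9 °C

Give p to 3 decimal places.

p = ET₀ / (0.46 T + 8.13) = 4.92 / (0.46 × 21.9 + 8.13) = 4.92 / 18.204 = 0.2703

0.270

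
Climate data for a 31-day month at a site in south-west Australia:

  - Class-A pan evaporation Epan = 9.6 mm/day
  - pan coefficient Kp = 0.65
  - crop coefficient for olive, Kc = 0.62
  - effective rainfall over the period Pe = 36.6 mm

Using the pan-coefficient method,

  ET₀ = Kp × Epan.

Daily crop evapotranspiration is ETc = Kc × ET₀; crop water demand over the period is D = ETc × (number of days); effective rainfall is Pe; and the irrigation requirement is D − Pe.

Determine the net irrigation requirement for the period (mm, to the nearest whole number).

ET₀ = 0.65 × 9.6 = 6.2400 mm/d
ETc = Kc × ET₀ = 0.62 × 6.2400 = 3.8688 mm/d
Crop demand D = ETc × 31 d = 3.8688 × 31 = 119.933 mm
D − Pe = 119.933 − 36.6 = 83.333 mm

83 mm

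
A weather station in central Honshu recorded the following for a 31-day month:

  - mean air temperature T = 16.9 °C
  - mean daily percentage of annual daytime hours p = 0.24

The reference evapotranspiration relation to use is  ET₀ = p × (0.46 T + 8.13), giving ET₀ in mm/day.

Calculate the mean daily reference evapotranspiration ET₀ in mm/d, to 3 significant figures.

3.82 mm/d

ET₀ = 0.24 × (0.46 × 16.9 + 8.13) = 0.24 × 15.904 = 3.8170 mm/d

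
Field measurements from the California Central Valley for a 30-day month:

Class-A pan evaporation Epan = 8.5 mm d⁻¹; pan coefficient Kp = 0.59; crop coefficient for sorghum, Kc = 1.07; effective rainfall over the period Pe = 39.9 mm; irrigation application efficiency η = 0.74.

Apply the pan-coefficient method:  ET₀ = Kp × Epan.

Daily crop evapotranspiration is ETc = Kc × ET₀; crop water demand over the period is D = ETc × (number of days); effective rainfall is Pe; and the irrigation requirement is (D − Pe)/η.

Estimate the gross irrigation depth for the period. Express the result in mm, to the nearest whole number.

ET₀ = 0.59 × 8.5 = 5.0150 mm/d
ETc = Kc × ET₀ = 1.07 × 5.0150 = 5.3661 mm/d
Crop demand D = ETc × 30 d = 5.3661 × 30 = 160.983 mm
D − Pe = 160.983 − 39.9 = 121.083 mm
Gross irrigation = 121.083 / 0.74 = 163.626 mm

164 mm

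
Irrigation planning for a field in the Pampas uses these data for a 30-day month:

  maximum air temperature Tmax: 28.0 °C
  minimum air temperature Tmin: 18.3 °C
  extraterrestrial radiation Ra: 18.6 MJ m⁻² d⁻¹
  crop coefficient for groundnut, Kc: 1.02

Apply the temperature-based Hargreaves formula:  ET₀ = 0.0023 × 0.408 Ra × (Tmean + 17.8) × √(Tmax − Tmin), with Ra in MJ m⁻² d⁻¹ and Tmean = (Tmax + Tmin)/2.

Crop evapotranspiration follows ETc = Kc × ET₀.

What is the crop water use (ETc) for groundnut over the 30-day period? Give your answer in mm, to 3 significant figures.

Tmean = (28.0 + 18.3)/2 = 23.15 °C
0.408 Ra = 0.408 × 18.6 = 7.5888 mm/d equivalent
ET₀ = 0.0023 × 7.5888 × (23.15 + 17.8) × √9.7 = 0.0023 × 7.5888 × 40.95 × 3.1145 = 2.2261 mm/d
ETc = Kc × ET₀ = 1.02 × 2.2261 = 2.2706 mm/d
Over 30 days: 2.2706 × 30 = 68.118 mm

68.1 mm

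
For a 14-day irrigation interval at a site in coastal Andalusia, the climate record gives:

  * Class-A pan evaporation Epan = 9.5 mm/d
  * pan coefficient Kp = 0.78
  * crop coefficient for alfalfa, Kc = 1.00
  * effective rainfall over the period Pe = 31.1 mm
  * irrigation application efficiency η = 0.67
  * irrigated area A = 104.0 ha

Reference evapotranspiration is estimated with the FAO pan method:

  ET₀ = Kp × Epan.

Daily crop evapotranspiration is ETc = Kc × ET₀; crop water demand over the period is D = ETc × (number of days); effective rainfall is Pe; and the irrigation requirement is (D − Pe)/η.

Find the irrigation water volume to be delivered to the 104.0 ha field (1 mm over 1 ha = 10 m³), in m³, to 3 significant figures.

ET₀ = 0.78 × 9.5 = 7.4100 mm/d
ETc = Kc × ET₀ = 1.00 × 7.4100 = 7.4100 mm/d
Crop demand D = ETc × 14 d = 7.4100 × 14 = 103.740 mm
D − Pe = 103.740 − 31.1 = 72.640 mm
Gross irrigation = 72.640 / 0.67 = 108.418 mm
Volume = 108.418 mm × 104.0 ha × 10 = 112754.7 m³

113000 m³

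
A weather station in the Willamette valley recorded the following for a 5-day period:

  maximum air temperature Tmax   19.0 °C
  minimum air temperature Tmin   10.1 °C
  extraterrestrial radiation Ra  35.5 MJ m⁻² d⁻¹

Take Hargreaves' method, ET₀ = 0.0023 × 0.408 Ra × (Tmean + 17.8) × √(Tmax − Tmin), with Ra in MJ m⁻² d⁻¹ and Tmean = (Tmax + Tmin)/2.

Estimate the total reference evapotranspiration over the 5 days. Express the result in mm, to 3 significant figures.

Tmean = (19.0 + 10.1)/2 = 14.55 °C
0.408 Ra = 0.408 × 35.5 = 14.4840 mm/d equivalent
ET₀ = 0.0023 × 14.4840 × (14.55 + 17.8) × √8.9 = 0.0023 × 14.4840 × 32.35 × 2.9833 = 3.2150 mm/d
Over 5 days: 3.2150 × 5 = 16.075 mm

16.1 mm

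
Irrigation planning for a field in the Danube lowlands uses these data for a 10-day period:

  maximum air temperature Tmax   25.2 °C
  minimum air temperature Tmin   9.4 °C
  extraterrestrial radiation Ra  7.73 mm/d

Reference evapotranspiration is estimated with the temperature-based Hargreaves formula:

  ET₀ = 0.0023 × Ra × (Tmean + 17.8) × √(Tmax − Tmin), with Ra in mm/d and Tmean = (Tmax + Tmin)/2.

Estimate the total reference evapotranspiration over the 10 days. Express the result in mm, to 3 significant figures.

Tmean = (25.2 + 9.4)/2 = 17.30 °C
ET₀ = 0.0023 × 7.73 × (17.30 + 17.8) × √15.8 = 0.0023 × 7.73 × 35.10 × 3.9749 = 2.4805 mm/d
Over 10 days: 2.4805 × 10 = 24.805 mm

24.8 mm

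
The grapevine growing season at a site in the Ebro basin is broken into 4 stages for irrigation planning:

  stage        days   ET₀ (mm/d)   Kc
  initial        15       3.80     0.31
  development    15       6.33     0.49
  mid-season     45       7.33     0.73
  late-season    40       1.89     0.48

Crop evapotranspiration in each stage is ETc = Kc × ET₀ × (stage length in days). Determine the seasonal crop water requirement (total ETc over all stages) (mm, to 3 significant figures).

341 mm

initial: 0.31 × 3.80 × 15 = 17.67 mm
development: 0.49 × 6.33 × 15 = 46.53 mm
mid-season: 0.73 × 7.33 × 45 = 240.79 mm
late-season: 0.48 × 1.89 × 40 = 36.29 mm
Seasonal total = 341.28 mm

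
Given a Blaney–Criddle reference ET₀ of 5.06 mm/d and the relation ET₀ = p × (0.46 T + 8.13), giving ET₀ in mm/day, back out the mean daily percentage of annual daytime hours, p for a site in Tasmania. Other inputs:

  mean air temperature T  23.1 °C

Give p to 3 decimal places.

0.270

p = ET₀ / (0.46 T + 8.13) = 5.06 / (0.46 × 23.1 + 8.13) = 5.06 / 18.756 = 0.2698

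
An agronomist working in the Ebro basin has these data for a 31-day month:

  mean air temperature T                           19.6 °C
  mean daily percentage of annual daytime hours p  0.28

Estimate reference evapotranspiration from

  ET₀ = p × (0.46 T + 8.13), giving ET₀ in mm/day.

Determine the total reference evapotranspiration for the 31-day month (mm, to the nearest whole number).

ET₀ = 0.28 × (0.46 × 19.6 + 8.13) = 0.28 × 17.146 = 4.8009 mm/d
Monthly total = 4.8009 × 31 = 148.828 mm

149 mm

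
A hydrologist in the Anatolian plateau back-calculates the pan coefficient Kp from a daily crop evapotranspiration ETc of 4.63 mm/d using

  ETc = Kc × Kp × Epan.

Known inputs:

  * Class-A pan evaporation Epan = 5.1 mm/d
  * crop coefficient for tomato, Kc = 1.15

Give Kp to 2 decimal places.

0.79

ETc = Kc × Kp × Epan  ⇒  Kp = ETc / (Kc × Epan)
Kp = 4.63 / (1.15 × 5.1) = 4.63 / 5.865 = 0.7894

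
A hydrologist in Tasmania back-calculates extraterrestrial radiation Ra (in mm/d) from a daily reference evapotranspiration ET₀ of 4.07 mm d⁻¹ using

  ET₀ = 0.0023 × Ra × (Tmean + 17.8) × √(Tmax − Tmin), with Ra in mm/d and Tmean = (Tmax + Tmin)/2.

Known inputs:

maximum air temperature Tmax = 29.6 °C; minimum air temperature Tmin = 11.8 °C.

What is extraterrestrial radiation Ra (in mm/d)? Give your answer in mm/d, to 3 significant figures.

Tmean = 20.70 °C; √ΔT = 4.2190
Ra = ET₀ / [0.0023 × (Tmean+17.8) × √ΔT] = 4.07 / (0.0023 × 38.50 × 4.2190) = 10.894 mm/d

10.9 mm/d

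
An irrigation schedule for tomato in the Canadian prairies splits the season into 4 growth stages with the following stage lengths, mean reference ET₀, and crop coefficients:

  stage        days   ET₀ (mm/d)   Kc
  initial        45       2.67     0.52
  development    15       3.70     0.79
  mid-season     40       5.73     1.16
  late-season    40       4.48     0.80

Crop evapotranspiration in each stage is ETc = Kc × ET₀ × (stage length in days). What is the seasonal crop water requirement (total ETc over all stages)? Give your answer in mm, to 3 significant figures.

initial: 0.52 × 2.67 × 45 = 62.48 mm
development: 0.79 × 3.70 × 15 = 43.85 mm
mid-season: 1.16 × 5.73 × 40 = 265.87 mm
late-season: 0.80 × 4.48 × 40 = 143.36 mm
Seasonal total = 515.56 mm

516 mm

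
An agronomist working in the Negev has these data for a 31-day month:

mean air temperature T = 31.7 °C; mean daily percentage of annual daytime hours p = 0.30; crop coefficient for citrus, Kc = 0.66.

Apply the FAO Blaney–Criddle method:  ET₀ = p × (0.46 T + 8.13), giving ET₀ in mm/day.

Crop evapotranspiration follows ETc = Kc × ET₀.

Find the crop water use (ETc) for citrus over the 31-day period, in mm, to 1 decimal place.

ET₀ = 0.30 × (0.46 × 31.7 + 8.13) = 0.30 × 22.712 = 6.8136 mm/d
ETc = Kc × ET₀ = 0.66 × 6.8136 = 4.4970 mm/d
Over 31 days: 4.4970 × 31 = 139.407 mm

139.4 mm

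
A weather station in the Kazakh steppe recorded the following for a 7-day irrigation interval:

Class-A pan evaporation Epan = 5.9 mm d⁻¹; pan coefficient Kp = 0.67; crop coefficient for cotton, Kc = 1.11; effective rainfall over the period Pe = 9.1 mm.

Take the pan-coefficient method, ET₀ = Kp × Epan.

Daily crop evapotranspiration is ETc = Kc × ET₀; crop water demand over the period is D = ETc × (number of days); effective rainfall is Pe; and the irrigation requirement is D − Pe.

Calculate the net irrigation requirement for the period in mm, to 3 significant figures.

21.6 mm

ET₀ = 0.67 × 5.9 = 3.9530 mm/d
ETc = Kc × ET₀ = 1.11 × 3.9530 = 4.3878 mm/d
Crop demand D = ETc × 7 d = 4.3878 × 7 = 30.715 mm
D − Pe = 30.715 − 9.1 = 21.615 mm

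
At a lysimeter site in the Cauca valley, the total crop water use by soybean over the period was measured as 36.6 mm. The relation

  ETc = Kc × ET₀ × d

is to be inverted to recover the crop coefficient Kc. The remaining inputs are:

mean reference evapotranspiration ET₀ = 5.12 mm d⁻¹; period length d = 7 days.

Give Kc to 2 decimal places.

1.02

ETc = Kc × ET₀ × d  ⇒  Kc = ETc / (ET₀ × d)
Kc = 36.6 / (5.12 × 7) = 36.6 / 35.84 = 1.0212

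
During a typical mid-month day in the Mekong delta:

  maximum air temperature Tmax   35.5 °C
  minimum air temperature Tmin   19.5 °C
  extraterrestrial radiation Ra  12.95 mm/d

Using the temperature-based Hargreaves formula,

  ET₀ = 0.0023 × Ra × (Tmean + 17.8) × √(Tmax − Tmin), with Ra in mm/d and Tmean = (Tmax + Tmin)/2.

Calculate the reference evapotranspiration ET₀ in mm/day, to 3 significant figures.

5.40 mm/day

Tmean = (35.5 + 19.5)/2 = 27.50 °C
ET₀ = 0.0023 × 12.95 × (27.50 + 17.8) × √16.0 = 0.0023 × 12.95 × 45.30 × 4.0000 = 5.3970 mm/d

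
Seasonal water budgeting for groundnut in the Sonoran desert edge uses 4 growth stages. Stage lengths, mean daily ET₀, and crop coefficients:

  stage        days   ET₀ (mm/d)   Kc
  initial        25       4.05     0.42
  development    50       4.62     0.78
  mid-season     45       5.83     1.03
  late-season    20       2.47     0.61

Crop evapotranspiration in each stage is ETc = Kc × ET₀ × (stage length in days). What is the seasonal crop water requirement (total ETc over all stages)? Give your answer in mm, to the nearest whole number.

523 mm

initial: 0.42 × 4.05 × 25 = 42.53 mm
development: 0.78 × 4.62 × 50 = 180.18 mm
mid-season: 1.03 × 5.83 × 45 = 270.22 mm
late-season: 0.61 × 2.47 × 20 = 30.13 mm
Seasonal total = 523.06 mm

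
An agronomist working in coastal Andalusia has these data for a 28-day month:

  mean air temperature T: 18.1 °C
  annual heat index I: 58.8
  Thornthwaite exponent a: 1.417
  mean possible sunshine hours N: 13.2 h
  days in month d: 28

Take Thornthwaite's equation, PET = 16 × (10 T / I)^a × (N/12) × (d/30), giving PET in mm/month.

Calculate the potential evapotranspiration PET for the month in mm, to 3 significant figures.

80.8 mm

10T/I = 10 × 18.1 / 58.8 = 3.0782
(10T/I)^a = 3.0782^1.417 = 4.9195
Uncorrected PET = 16 × 4.9195 = 78.712 mm
Correction = (N/12)(d/30) = (13.2/12)(28/30) = 1.0267
PET = 78.712 × 1.0267 = 80.814 mm/month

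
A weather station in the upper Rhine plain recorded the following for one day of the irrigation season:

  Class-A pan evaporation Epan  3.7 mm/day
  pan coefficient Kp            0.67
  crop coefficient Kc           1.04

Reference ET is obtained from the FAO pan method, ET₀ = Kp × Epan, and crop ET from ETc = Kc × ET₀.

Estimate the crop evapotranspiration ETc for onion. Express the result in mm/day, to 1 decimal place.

ET₀ = 0.67 × 3.7 = 2.4790 mm/d
ETc = Kc × ET₀ = 1.04 × 2.4790 = 2.5782 mm/d

2.6 mm/day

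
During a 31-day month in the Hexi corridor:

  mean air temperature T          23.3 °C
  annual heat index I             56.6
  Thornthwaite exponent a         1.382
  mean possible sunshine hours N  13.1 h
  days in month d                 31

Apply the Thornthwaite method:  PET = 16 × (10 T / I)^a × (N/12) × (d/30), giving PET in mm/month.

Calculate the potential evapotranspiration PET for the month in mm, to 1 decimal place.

127.6 mm

10T/I = 10 × 23.3 / 56.6 = 4.1166
(10T/I)^a = 4.1166^1.382 = 7.0679
Uncorrected PET = 16 × 7.0679 = 113.086 mm
Correction = (N/12)(d/30) = (13.1/12)(31/30) = 1.1281
PET = 113.086 × 1.1281 = 127.572 mm/month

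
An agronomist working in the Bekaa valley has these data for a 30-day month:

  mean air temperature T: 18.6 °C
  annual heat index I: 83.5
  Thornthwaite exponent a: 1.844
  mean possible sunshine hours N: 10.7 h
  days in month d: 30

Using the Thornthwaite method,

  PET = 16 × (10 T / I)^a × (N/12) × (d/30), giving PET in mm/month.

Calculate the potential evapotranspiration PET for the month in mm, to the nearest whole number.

62 mm

10T/I = 10 × 18.6 / 83.5 = 2.2275
(10T/I)^a = 2.2275^1.844 = 4.3790
Uncorrected PET = 16 × 4.3790 = 70.064 mm
Correction = (N/12)(d/30) = (10.7/12)(30/30) = 0.8917
PET = 70.064 × 0.8917 = 62.476 mm/month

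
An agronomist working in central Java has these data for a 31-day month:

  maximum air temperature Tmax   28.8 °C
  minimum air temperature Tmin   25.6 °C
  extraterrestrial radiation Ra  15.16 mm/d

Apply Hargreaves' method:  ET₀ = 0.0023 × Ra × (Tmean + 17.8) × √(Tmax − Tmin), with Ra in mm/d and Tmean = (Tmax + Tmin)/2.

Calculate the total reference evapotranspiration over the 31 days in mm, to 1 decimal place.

Tmean = (28.8 + 25.6)/2 = 27.20 °C
ET₀ = 0.0023 × 15.16 × (27.20 + 17.8) × √3.2 = 0.0023 × 15.16 × 45.00 × 1.7889 = 2.8069 mm/d
Over 31 days: 2.8069 × 31 = 87.014 mm

87.0 mm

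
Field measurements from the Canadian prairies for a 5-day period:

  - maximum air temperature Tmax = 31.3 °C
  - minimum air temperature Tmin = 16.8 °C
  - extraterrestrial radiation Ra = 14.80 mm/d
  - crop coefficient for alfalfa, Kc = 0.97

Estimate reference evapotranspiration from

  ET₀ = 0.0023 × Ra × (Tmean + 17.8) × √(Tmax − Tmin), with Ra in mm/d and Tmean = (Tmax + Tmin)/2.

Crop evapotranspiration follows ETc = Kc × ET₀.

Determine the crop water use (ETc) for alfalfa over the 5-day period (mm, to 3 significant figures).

Tmean = (31.3 + 16.8)/2 = 24.05 °C
ET₀ = 0.0023 × 14.80 × (24.05 + 17.8) × √14.5 = 0.0023 × 14.80 × 41.85 × 3.8079 = 5.4246 mm/d
ETc = Kc × ET₀ = 0.97 × 5.4246 = 5.2619 mm/d
Over 5 days: 5.2619 × 5 = 26.310 mm

26.3 mm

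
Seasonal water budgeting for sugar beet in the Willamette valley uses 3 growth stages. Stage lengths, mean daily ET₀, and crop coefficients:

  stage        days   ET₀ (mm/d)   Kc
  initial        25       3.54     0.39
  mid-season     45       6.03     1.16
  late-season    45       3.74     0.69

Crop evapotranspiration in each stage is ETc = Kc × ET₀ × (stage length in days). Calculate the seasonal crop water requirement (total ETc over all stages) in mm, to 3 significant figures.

initial: 0.39 × 3.54 × 25 = 34.52 mm
mid-season: 1.16 × 6.03 × 45 = 314.77 mm
late-season: 0.69 × 3.74 × 45 = 116.13 mm
Seasonal total = 465.42 mm

465 mm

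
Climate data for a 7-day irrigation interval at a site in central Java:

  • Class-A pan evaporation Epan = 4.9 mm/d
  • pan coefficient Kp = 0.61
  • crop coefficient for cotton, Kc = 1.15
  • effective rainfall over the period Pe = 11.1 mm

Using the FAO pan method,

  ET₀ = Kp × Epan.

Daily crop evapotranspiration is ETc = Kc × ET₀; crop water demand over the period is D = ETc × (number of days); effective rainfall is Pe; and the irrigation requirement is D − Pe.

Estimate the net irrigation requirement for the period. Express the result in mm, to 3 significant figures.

ET₀ = 0.61 × 4.9 = 2.9890 mm/d
ETc = Kc × ET₀ = 1.15 × 2.9890 = 3.4374 mm/d
Crop demand D = ETc × 7 d = 3.4374 × 7 = 24.062 mm
D − Pe = 24.062 − 11.1 = 12.962 mm

13.0 mm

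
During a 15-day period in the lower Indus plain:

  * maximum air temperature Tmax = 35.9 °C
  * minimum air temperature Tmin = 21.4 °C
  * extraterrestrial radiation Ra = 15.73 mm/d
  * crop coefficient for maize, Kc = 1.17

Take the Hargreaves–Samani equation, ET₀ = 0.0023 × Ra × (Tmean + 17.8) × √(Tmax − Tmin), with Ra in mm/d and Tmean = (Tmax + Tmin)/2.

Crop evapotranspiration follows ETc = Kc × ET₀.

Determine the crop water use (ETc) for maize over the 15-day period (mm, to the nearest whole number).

Tmean = (35.9 + 21.4)/2 = 28.65 °C
ET₀ = 0.0023 × 15.73 × (28.65 + 17.8) × √14.5 = 0.0023 × 15.73 × 46.45 × 3.8079 = 6.3992 mm/d
ETc = Kc × ET₀ = 1.17 × 6.3992 = 7.4871 mm/d
Over 15 days: 7.4871 × 15 = 112.307 mm

112 mm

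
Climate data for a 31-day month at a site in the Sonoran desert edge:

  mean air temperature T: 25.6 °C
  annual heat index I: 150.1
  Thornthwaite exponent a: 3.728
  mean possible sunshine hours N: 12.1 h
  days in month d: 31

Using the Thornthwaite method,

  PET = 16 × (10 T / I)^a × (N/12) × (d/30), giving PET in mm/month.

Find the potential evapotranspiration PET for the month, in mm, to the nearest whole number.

122 mm

10T/I = 10 × 25.6 / 150.1 = 1.7055
(10T/I)^a = 1.7055^3.728 = 7.3172
Uncorrected PET = 16 × 7.3172 = 117.075 mm
Correction = (N/12)(d/30) = (12.1/12)(31/30) = 1.0419
PET = 117.075 × 1.0419 = 121.980 mm/month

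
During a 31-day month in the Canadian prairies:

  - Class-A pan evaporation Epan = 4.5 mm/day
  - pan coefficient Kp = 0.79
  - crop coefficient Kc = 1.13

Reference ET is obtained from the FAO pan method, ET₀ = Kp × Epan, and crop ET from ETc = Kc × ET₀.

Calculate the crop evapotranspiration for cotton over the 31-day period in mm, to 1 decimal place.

124.5 mm

ET₀ = 0.79 × 4.5 = 3.5550 mm/d
ETc = Kc × ET₀ = 1.13 × 3.5550 = 4.0172 mm/d
Over 31 days: 4.0172 × 31 = 124.533 mm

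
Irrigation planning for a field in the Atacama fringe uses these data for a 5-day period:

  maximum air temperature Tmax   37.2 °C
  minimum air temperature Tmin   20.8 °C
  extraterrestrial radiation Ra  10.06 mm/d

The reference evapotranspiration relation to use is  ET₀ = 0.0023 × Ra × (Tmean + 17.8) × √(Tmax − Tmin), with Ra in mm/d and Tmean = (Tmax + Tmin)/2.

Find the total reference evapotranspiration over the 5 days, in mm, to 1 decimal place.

21.9 mm

Tmean = (37.2 + 20.8)/2 = 29.00 °C
ET₀ = 0.0023 × 10.06 × (29.00 + 17.8) × √16.4 = 0.0023 × 10.06 × 46.80 × 4.0497 = 4.3853 mm/d
Over 5 days: 4.3853 × 5 = 21.927 mm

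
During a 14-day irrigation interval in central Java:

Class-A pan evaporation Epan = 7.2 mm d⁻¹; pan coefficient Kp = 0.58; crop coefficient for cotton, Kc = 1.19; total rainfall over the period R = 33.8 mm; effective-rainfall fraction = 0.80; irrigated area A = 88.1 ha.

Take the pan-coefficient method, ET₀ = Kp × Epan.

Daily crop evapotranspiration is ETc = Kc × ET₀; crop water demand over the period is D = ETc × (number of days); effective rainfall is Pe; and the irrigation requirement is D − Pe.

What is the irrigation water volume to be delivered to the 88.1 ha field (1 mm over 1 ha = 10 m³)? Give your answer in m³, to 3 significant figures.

ET₀ = 0.58 × 7.2 = 4.1760 mm/d
ETc = Kc × ET₀ = 1.19 × 4.1760 = 4.9694 mm/d
Crop demand D = ETc × 14 d = 4.9694 × 14 = 69.572 mm
Pe = 0.80 × 33.8 = 27.040 mm
D − Pe = 69.572 − 27.040 = 42.532 mm
Volume = 42.532 mm × 88.1 ha × 10 = 37470.7 m³

37500 m³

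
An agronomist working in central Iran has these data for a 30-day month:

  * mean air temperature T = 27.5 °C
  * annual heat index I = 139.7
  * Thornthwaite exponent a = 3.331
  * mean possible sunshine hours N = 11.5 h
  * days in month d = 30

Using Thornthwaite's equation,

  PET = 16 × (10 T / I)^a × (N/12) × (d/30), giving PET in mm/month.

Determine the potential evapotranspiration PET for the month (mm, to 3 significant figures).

10T/I = 10 × 27.5 / 139.7 = 1.9685
(10T/I)^a = 1.9685^3.331 = 9.5448
Uncorrected PET = 16 × 9.5448 = 152.717 mm
Correction = (N/12)(d/30) = (11.5/12)(30/30) = 0.9583
PET = 152.717 × 0.9583 = 146.349 mm/month

146 mm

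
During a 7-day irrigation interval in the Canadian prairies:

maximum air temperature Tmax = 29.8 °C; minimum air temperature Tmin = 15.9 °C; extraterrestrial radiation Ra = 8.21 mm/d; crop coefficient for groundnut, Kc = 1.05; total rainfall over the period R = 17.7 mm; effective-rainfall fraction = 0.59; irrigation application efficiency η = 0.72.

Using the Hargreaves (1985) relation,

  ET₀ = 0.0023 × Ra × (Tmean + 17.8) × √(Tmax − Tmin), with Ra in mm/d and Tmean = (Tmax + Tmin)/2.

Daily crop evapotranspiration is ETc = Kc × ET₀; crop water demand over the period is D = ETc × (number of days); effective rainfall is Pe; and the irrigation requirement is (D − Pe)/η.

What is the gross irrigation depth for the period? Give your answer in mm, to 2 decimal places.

Tmean = (29.8 + 15.9)/2 = 22.85 °C
ET₀ = 0.0023 × 8.21 × (22.85 + 17.8) × √13.9 = 0.0023 × 8.21 × 40.65 × 3.7283 = 2.8618 mm/d
ETc = Kc × ET₀ = 1.05 × 2.8618 = 3.0049 mm/d
Crop demand D = ETc × 7 d = 3.0049 × 7 = 21.034 mm
Pe = 0.59 × 17.7 = 10.443 mm
D − Pe = 21.034 − 10.443 = 10.591 mm
Gross irrigation = 10.591 / 0.72 = 14.710 mm

14.71 mm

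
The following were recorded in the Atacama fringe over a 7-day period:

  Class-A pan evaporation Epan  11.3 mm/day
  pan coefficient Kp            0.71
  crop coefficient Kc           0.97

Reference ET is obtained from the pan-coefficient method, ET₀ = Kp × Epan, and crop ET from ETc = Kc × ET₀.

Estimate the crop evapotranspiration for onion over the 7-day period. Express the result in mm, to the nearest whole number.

54 mm

ET₀ = 0.71 × 11.3 = 8.0230 mm/d
ETc = Kc × ET₀ = 0.97 × 8.0230 = 7.7823 mm/d
Over 7 days: 7.7823 × 7 = 54.476 mm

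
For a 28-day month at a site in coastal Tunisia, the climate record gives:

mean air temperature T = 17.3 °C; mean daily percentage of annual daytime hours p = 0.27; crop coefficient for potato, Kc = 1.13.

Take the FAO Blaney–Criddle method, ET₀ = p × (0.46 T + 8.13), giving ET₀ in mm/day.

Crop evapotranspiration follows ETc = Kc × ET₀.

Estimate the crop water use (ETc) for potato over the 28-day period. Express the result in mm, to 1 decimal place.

137.4 mm

ET₀ = 0.27 × (0.46 × 17.3 + 8.13) = 0.27 × 16.088 = 4.3438 mm/d
ETc = Kc × ET₀ = 1.13 × 4.3438 = 4.9085 mm/d
Over 28 days: 4.9085 × 28 = 137.438 mm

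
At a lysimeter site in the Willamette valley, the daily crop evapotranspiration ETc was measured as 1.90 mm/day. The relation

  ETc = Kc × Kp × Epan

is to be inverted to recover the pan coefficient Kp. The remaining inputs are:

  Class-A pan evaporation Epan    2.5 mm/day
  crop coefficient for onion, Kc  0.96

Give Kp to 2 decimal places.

0.79

ETc = Kc × Kp × Epan  ⇒  Kp = ETc / (Kc × Epan)
Kp = 1.90 / (0.96 × 2.5) = 1.90 / 2.400 = 0.7917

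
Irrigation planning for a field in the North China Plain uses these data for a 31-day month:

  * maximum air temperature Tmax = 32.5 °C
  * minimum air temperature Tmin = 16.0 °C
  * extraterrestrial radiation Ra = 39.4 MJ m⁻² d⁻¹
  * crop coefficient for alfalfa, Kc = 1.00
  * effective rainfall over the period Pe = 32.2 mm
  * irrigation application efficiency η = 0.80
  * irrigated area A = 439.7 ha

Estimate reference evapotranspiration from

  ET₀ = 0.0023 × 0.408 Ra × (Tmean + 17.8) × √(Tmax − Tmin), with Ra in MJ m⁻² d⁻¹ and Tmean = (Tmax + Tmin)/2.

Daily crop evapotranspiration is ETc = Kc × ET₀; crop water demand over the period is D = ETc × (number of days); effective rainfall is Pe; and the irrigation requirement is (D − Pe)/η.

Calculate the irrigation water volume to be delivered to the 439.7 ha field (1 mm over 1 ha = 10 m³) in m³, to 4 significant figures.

899000 m³

Tmean = (32.5 + 16.0)/2 = 24.25 °C
0.408 Ra = 0.408 × 39.4 = 16.0752 mm/d equivalent
ET₀ = 0.0023 × 16.0752 × (24.25 + 17.8) × √16.5 = 0.0023 × 16.0752 × 42.05 × 4.0620 = 6.3152 mm/d
ETc = Kc × ET₀ = 1.00 × 6.3152 = 6.3152 mm/d
Crop demand D = ETc × 31 d = 6.3152 × 31 = 195.771 mm
D − Pe = 195.771 − 32.2 = 163.571 mm
Gross irrigation = 163.571 / 0.80 = 204.464 mm
Volume = 204.464 mm × 439.7 ha × 10 = 899028.2 m³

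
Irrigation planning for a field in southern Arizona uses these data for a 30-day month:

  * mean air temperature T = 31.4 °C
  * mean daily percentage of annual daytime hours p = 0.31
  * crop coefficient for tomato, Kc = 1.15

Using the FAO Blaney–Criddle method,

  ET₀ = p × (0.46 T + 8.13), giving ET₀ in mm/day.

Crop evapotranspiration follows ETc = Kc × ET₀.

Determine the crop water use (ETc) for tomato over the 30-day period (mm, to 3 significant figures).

241 mm

ET₀ = 0.31 × (0.46 × 31.4 + 8.13) = 0.31 × 22.574 = 6.9979 mm/d
ETc = Kc × ET₀ = 1.15 × 6.9979 = 8.0476 mm/d
Over 30 days: 8.0476 × 30 = 241.428 mm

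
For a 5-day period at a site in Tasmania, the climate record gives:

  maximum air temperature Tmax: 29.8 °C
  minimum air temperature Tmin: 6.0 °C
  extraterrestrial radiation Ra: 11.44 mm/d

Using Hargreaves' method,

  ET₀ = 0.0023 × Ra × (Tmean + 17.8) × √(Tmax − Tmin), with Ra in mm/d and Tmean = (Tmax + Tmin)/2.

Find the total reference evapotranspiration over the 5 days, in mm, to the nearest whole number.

23 mm

Tmean = (29.8 + 6.0)/2 = 17.90 °C
ET₀ = 0.0023 × 11.44 × (17.90 + 17.8) × √23.8 = 0.0023 × 11.44 × 35.70 × 4.8785 = 4.5826 mm/d
Over 5 days: 4.5826 × 5 = 22.913 mm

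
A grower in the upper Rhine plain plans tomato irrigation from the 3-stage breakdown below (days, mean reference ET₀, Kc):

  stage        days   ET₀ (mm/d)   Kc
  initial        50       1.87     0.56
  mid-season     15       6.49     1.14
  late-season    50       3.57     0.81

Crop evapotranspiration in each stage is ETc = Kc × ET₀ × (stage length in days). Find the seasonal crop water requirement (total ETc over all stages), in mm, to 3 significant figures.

initial: 0.56 × 1.87 × 50 = 52.36 mm
mid-season: 1.14 × 6.49 × 15 = 110.98 mm
late-season: 0.81 × 3.57 × 50 = 144.59 mm
Seasonal total = 307.93 mm

308 mm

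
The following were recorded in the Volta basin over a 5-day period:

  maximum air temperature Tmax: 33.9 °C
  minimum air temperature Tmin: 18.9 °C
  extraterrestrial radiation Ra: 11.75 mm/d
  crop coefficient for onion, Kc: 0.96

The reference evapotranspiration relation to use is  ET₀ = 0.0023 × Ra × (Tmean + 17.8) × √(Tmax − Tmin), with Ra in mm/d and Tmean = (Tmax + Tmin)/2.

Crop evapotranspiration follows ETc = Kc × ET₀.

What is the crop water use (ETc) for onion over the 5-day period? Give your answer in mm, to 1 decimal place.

Tmean = (33.9 + 18.9)/2 = 26.40 °C
ET₀ = 0.0023 × 11.75 × (26.40 + 17.8) × √15.0 = 0.0023 × 11.75 × 44.20 × 3.8730 = 4.6263 mm/d
ETc = Kc × ET₀ = 0.96 × 4.6263 = 4.4412 mm/d
Over 5 days: 4.4412 × 5 = 22.206 mm

22.2 mm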